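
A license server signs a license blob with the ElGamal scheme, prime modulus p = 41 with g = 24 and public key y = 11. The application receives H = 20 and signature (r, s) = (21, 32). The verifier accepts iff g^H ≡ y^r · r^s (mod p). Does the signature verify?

Left side g^H mod p:
24^2 = 576 ≡ 2
24^4 ≡ 2^2 = 4
24^8 ≡ 4^2 = 16
24^16 ≡ 16^2 = 256 ≡ 10
20 = 16 + 4, so 24^20 ≡ 10·4 ≡ 40 (mod 41)
Right side y^r · r^s mod p:
11^2 = 121 ≡ 39
11^4 ≡ 39^2 = 1521 ≡ 4
11^8 ≡ 4^2 = 16
11^16 ≡ 16^2 = 256 ≡ 10
21 = 16 + 4 + 1, so 11^21 ≡ 10·4·11 ≡ 30 (mod 41)
21^2 = 441 ≡ 31
21^4 ≡ 31^2 = 961 ≡ 18
21^8 ≡ 18^2 = 324 ≡ 37
21^16 ≡ 37^2 = 1369 ≡ 16
21^32 ≡ 16^2 = 256 ≡ 10
30·10 = 300 ≡ 13 (mod 41)
40 ≠ 13, so verification fails.

does not verify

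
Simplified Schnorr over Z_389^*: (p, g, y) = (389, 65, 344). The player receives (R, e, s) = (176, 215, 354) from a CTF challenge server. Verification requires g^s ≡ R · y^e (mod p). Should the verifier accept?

accept

g^s mod p:
65^2 = 4225 ≡ 335
65^4 ≡ 335^2 = 112225 ≡ 193
65^8 ≡ 193^2 = 37249 ≡ 294
65^16 ≡ 294^2 = 86436 ≡ 78
65^32 ≡ 78^2 = 6084 ≡ 249
65^64 ≡ 249^2 = 62001 ≡ 150
65^128 ≡ 150^2 = 22500 ≡ 327
65^256 ≡ 327^2 = 106929 ≡ 343
354 = 256 + 64 + 32 + 2, so 65^354 ≡ 343·150·249·335 ≡ 122 (mod 389)
R · y^e mod p:
344^2 = 118336 ≡ 80
344^4 ≡ 80^2 = 6400 ≡ 176
344^8 ≡ 176^2 = 30976 ≡ 245
344^16 ≡ 245^2 = 60025 ≡ 119
344^32 ≡ 119^2 = 14161 ≡ 157
344^64 ≡ 157^2 = 24649 ≡ 142
344^128 ≡ 142^2 = 20164 ≡ 325
215 = 128 + 64 + 16 + 4 + 2 + 1, so 344^215 ≡ 325·142·119·176·80·344 ≡ 67 (mod 389)
176·67 = 11792 ≡ 122 (mod 389)
122 ≡ 122 (mod 389); signature holds.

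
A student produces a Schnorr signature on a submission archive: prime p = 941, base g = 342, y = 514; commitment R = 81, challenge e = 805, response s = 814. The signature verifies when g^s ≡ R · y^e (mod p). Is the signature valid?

invalid

g^s mod p:
342^2 = 116964 ≡ 280
342^4 ≡ 280^2 = 78400 ≡ 297
342^8 ≡ 297^2 = 88209 ≡ 696
342^16 ≡ 696^2 = 484416 ≡ 742
342^32 ≡ 742^2 = 550564 ≡ 79
342^64 ≡ 79^2 = 6241 ≡ 595
342^128 ≡ 595^2 = 354025 ≡ 209
342^256 ≡ 209^2 = 43681 ≡ 395
342^512 ≡ 395^2 = 156025 ≡ 760
814 = 512 + 256 + 32 + 8 + 4 + 2, so 342^814 ≡ 760·395·79·696·297·280 ≡ 303 (mod 941)
R · y^e mod p:
514^2 = 264196 ≡ 716
514^4 ≡ 716^2 = 512656 ≡ 752
514^8 ≡ 752^2 = 565504 ≡ 904
514^16 ≡ 904^2 = 817216 ≡ 428
514^32 ≡ 428^2 = 183184 ≡ 630
514^64 ≡ 630^2 = 396900 ≡ 739
514^128 ≡ 739^2 = 546121 ≡ 341
514^256 ≡ 341^2 = 116281 ≡ 538
514^512 ≡ 538^2 = 289444 ≡ 557
805 = 512 + 256 + 32 + 4 + 1, so 514^805 ≡ 557·538·630·752·514 ≡ 180 (mod 941)
81·180 = 14580 ≡ 465 (mod 941)
303 ≠ 465; the check fails.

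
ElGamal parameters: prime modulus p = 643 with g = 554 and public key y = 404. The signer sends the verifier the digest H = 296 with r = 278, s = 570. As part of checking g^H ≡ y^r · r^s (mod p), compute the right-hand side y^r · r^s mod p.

622

404^2 = 163216 ≡ 537
404^4 ≡ 537^2 = 288369 ≡ 305
404^8 ≡ 305^2 = 93025 ≡ 433
404^16 ≡ 433^2 = 187489 ≡ 376
404^32 ≡ 376^2 = 141376 ≡ 559
404^64 ≡ 559^2 = 312481 ≡ 626
404^128 ≡ 626^2 = 391876 ≡ 289
404^256 ≡ 289^2 = 83521 ≡ 574
278 = 256 + 16 + 4 + 2, so 404^278 ≡ 574·376·305·537 ≡ 454 (mod 643)
278^2 = 77284 ≡ 124
278^4 ≡ 124^2 = 15376 ≡ 587
278^8 ≡ 587^2 = 344569 ≡ 564
278^16 ≡ 564^2 = 318096 ≡ 454
278^32 ≡ 454^2 = 206116 ≡ 356
278^64 ≡ 356^2 = 126736 ≡ 65
278^128 ≡ 65^2 = 4225 ≡ 367
278^256 ≡ 367^2 = 134689 ≡ 302
278^512 ≡ 302^2 = 91204 ≡ 541
570 = 512 + 32 + 16 + 8 + 2, so 278^570 ≡ 541·356·454·564·124 ≡ 143 (mod 643)
y^r · r^s ≡ 454·143 = 64922 ≡ 622 (mod 643)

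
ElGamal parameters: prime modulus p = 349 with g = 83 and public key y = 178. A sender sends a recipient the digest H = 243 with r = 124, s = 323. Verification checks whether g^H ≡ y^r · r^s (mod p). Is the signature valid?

Left side g^H mod p:
83^243 mod 349 = 308
Right side y^r · r^s mod p:
178^124 mod 349 = 285
124^323 mod 349 = 340
285·340 = 96900 ≡ 227 (mod 349)
308 ≠ 227, so verification fails.

invalid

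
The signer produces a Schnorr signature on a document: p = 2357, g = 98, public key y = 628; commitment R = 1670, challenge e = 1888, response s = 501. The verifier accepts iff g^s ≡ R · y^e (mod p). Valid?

no

g^s mod p:
Squares mod 2357: 98^1≡98, 98^2≡176, 98^4≡335, 98^8≡1446, 98^16≡257, 98^32≡53, 98^64≡452, 98^128≡1602, 98^256≡1988
501 = 256 + 128 + 64 + 32 + 16 + 4 + 1, so 98^501 ≡ 1988·1602·452·53·257·335·98 ≡ 1842 (mod 2357)
R · y^e mod p:
Squares mod 2357: 628^1≡628, 628^2≡765, 628^4≡689, 628^8≡964, 628^16≡638, 628^32≡1640, 628^64≡263, 628^128≡816, 628^256≡1182, 628^512≡1780, 628^1024≡592
1888 = 1024 + 512 + 256 + 64 + 32, so 628^1888 ≡ 592·1780·1182·263·1640 ≡ 1281 (mod 2357)
1670·1281 = 2139270 ≡ 1471 (mod 2357)
1842 ≠ 1471; the check fails.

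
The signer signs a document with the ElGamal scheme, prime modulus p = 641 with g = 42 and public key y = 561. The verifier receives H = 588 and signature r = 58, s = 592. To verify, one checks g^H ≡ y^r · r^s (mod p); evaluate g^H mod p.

42^2 = 1764 ≡ 482
42^4 ≡ 482^2 = 232324 ≡ 282
42^8 ≡ 282^2 = 79524 ≡ 40
42^16 ≡ 40^2 = 1600 ≡ 318
42^32 ≡ 318^2 = 101124 ≡ 487
42^64 ≡ 487^2 = 237169 ≡ 640
42^128 ≡ 640^2 = 409600 ≡ 1
42^256 ≡ 1^2 = 1
42^512 ≡ 1^2 = 1
588 = 512 + 64 + 8 + 4, so 42^588 ≡ 1·640·40·282 ≡ 258 (mod 641)

258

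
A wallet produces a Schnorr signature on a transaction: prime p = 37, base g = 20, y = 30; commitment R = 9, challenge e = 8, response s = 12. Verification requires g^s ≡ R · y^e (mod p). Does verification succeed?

fails

g^s mod p:
Squares mod 37: 20^1≡20, 20^2≡30, 20^4≡12, 20^8≡33
12 = 8 + 4, so 20^12 ≡ 33·12 ≡ 26 (mod 37)
R · y^e mod p:
Squares mod 37: 30^1≡30, 30^2≡12, 30^4≡33, 30^8≡16
30^8 ≡ 16 (mod 37)
9·16 = 144 ≡ 33 (mod 37)
26 ≠ 33; the check fails.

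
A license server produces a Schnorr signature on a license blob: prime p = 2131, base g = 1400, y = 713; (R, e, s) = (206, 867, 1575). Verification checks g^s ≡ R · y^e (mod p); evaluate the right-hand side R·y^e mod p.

713^2 = 508369 ≡ 1191
713^4 ≡ 1191^2 = 1418481 ≡ 1366
713^8 ≡ 1366^2 = 1865956 ≡ 1331
713^16 ≡ 1331^2 = 1771561 ≡ 700
713^32 ≡ 700^2 = 490000 ≡ 2001
713^64 ≡ 2001^2 = 4004001 ≡ 1983
713^128 ≡ 1983^2 = 3932289 ≡ 594
713^256 ≡ 594^2 = 352836 ≡ 1221
713^512 ≡ 1221^2 = 1490841 ≡ 1272
867 = 512 + 256 + 64 + 32 + 2 + 1, so 713^867 ≡ 1272·1221·1983·2001·1191·713 ≡ 1272 (mod 2131)
R · y^e ≡ 206·1272 = 262032 ≡ 2050 (mod 2131)

2050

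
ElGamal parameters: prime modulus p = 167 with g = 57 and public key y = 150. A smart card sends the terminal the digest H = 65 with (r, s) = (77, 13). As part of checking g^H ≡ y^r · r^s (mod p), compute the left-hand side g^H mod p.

57^2 = 3249 ≡ 76
57^4 ≡ 76^2 = 5776 ≡ 98
57^8 ≡ 98^2 = 9604 ≡ 85
57^16 ≡ 85^2 = 7225 ≡ 44
57^32 ≡ 44^2 = 1936 ≡ 99
57^64 ≡ 99^2 = 9801 ≡ 115
65 = 64 + 1, so 57^65 ≡ 115·57 ≡ 42 (mod 167)

42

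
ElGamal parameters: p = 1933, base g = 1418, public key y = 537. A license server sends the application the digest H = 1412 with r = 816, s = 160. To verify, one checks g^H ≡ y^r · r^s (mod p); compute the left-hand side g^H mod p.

Squares mod 1933: 1418^1≡1418, 1418^2≡404, 1418^4≡844, 1418^8≡992, 1418^16≡167, 1418^32≡827, 1418^64≡1580, 1418^128≡897, 1418^256≡481, 1418^512≡1334, 1418^1024≡1196
1412 = 1024 + 256 + 128 + 4, so 1418^1412 ≡ 1196·481·897·844 ≡ 1831 (mod 1933)

1831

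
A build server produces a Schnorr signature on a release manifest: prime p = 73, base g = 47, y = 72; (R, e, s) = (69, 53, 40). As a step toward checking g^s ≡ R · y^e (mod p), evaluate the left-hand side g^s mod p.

47^2 = 2209 ≡ 19
47^4 ≡ 19^2 = 361 ≡ 69
47^8 ≡ 69^2 = 4761 ≡ 16
47^16 ≡ 16^2 = 256 ≡ 37
47^32 ≡ 37^2 = 1369 ≡ 55
40 = 32 + 8, so 47^40 ≡ 55·16 ≡ 4 (mod 73)

4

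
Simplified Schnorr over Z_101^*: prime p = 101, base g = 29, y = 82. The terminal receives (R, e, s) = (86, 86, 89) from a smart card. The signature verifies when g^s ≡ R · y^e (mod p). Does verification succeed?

passes

g^s mod p:
29^2 = 841 ≡ 33
29^4 ≡ 33^2 = 1089 ≡ 79
29^8 ≡ 79^2 = 6241 ≡ 80
29^16 ≡ 80^2 = 6400 ≡ 37
29^32 ≡ 37^2 = 1369 ≡ 56
29^64 ≡ 56^2 = 3136 ≡ 5
89 = 64 + 16 + 8 + 1, so 29^89 ≡ 5·37·80·29 ≡ 51 (mod 101)
R · y^e mod p:
82^2 = 6724 ≡ 58
82^4 ≡ 58^2 = 3364 ≡ 31
82^8 ≡ 31^2 = 961 ≡ 52
82^16 ≡ 52^2 = 2704 ≡ 78
82^32 ≡ 78^2 = 6084 ≡ 24
82^64 ≡ 24^2 = 576 ≡ 71
86 = 64 + 16 + 4 + 2, so 82^86 ≡ 71·78·31·58 ≡ 37 (mod 101)
86·37 = 3182 ≡ 51 (mod 101)
51 ≡ 51 (mod 101); signature holds.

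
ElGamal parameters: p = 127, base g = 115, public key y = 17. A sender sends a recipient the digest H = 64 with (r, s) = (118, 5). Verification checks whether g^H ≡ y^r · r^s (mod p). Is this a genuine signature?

Left side g^H mod p:
115^2 = 13225 ≡ 17
115^4 ≡ 17^2 = 289 ≡ 35
115^8 ≡ 35^2 = 1225 ≡ 82
115^16 ≡ 82^2 = 6724 ≡ 120
115^32 ≡ 120^2 = 14400 ≡ 49
115^64 ≡ 49^2 = 2401 ≡ 115
Right side y^r · r^s mod p:
17^2 = 289 ≡ 35
17^4 ≡ 35^2 = 1225 ≡ 82
17^8 ≡ 82^2 = 6724 ≡ 120
17^16 ≡ 120^2 = 14400 ≡ 49
17^32 ≡ 49^2 = 2401 ≡ 115
17^64 ≡ 115^2 = 13225 ≡ 17
118 = 64 + 32 + 16 + 4 + 2, so 17^118 ≡ 17·115·49·82·35 ≡ 18 (mod 127)
118^2 = 13924 ≡ 81
118^4 ≡ 81^2 = 6561 ≡ 84
5 = 4 + 1, so 118^5 ≡ 84·118 ≡ 6 (mod 127)
18·6 = 108 ≡ 108 (mod 127)
115 ≠ 108, so verification fails.

forged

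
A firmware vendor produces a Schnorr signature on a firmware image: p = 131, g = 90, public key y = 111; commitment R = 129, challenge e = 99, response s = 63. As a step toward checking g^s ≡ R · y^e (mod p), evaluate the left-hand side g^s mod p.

6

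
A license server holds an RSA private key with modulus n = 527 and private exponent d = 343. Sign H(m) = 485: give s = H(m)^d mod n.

444

(H(m))^343 mod 527 = 444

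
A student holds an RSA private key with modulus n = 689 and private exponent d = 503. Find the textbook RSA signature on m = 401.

500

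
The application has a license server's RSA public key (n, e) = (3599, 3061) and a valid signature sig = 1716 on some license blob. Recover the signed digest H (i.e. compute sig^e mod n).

2143

sig^2 ≡ 1716^2 = 2944656 ≡ 674
sig^4 ≡ 674^2 = 454276 ≡ 802
sig^8 ≡ 802^2 = 643204 ≡ 2582
sig^16 ≡ 2582^2 = 6666724 ≡ 1376
sig^32 ≡ 1376^2 = 1893376 ≡ 302
sig^64 ≡ 302^2 = 91204 ≡ 1229
sig^128 ≡ 1229^2 = 1510441 ≡ 2460
sig^256 ≡ 2460^2 = 6051600 ≡ 1681
sig^512 ≡ 1681^2 = 2825761 ≡ 546
sig^1024 ≡ 546^2 = 298116 ≡ 2998
sig^2048 ≡ 2998^2 = 8988004 ≡ 1301
3061 = 2048 + 512 + 256 + 128 + 64 + 32 + 16 + 4 + 1, so sig^3061 ≡ 1301·546·1681·2460·1229·302·1376·802·1716 ≡ 2143 (mod 3599)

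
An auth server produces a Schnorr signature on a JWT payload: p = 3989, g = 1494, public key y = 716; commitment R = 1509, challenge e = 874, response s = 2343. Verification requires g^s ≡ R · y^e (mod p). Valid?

no

g^s mod p:
1494^2 = 2232036 ≡ 2185
1494^4 ≡ 2185^2 = 4774225 ≡ 3381
1494^8 ≡ 3381^2 = 11431161 ≡ 2676
1494^16 ≡ 2676^2 = 7160976 ≡ 721
1494^32 ≡ 721^2 = 519841 ≡ 1271
1494^64 ≡ 1271^2 = 1615441 ≡ 3885
1494^128 ≡ 3885^2 = 15093225 ≡ 2838
1494^256 ≡ 2838^2 = 8054244 ≡ 453
1494^512 ≡ 453^2 = 205209 ≡ 1770
1494^1024 ≡ 1770^2 = 3132900 ≡ 1535
1494^2048 ≡ 1535^2 = 2356225 ≡ 2715
2343 = 2048 + 256 + 32 + 4 + 2 + 1, so 1494^2343 ≡ 2715·453·1271·3381·2185·1494 ≡ 2750 (mod 3989)
R · y^e mod p:
716^2 = 512656 ≡ 2064
716^4 ≡ 2064^2 = 4260096 ≡ 3833
716^8 ≡ 3833^2 = 14691889 ≡ 402
716^16 ≡ 402^2 = 161604 ≡ 2044
716^32 ≡ 2044^2 = 4177936 ≡ 1453
716^64 ≡ 1453^2 = 2111209 ≡ 1028
716^128 ≡ 1028^2 = 1056784 ≡ 3688
716^256 ≡ 3688^2 = 13601344 ≡ 2843
716^512 ≡ 2843^2 = 8082649 ≡ 935
874 = 512 + 256 + 64 + 32 + 8 + 2, so 716^874 ≡ 935·2843·1028·1453·402·2064 ≡ 1259 (mod 3989)
1509·1259 = 1899831 ≡ 1067 (mod 3989)
2750 ≠ 1067; the check fails.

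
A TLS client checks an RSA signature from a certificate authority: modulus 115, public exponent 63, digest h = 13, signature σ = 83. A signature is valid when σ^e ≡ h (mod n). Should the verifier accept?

reject

σ^2 ≡ 83^2 = 6889 ≡ 104
σ^4 ≡ 104^2 = 10816 ≡ 6
σ^8 ≡ 6^2 = 36
σ^16 ≡ 36^2 = 1296 ≡ 31
σ^32 ≡ 31^2 = 961 ≡ 41
63 = 32 + 16 + 8 + 4 + 2 + 1, so σ^63 ≡ 41·31·36·6·104·83 ≡ 102 (mod 115)
σ^63 mod 115 = 102, but h = 13.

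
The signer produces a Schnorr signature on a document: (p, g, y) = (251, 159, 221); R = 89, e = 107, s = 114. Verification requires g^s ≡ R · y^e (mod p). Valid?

yes

g^s mod p:
159^2 = 25281 ≡ 181
159^4 ≡ 181^2 = 32761 ≡ 131
159^8 ≡ 131^2 = 17161 ≡ 93
159^16 ≡ 93^2 = 8649 ≡ 115
159^32 ≡ 115^2 = 13225 ≡ 173
159^64 ≡ 173^2 = 29929 ≡ 60
114 = 64 + 32 + 16 + 2, so 159^114 ≡ 60·173·115·181 ≡ 155 (mod 251)
R · y^e mod p:
221^2 = 48841 ≡ 147
221^4 ≡ 147^2 = 21609 ≡ 23
221^8 ≡ 23^2 = 529 ≡ 27
221^16 ≡ 27^2 = 729 ≡ 227
221^32 ≡ 227^2 = 51529 ≡ 74
221^64 ≡ 74^2 = 5476 ≡ 205
107 = 64 + 32 + 8 + 2 + 1, so 221^107 ≡ 205·74·27·147·221 ≡ 233 (mod 251)
89·233 = 20737 ≡ 155 (mod 251)
155 ≡ 155 (mod 251); signature holds.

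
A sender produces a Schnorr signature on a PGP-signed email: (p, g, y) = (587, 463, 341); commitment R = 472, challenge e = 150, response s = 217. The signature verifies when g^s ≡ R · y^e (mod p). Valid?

g^s mod p:
463^217 mod 587 = 406
R · y^e mod p:
341^150 mod 587 = 267
472·267 = 126024 ≡ 406 (mod 587)
406 ≡ 406 (mod 587); signature holds.

yes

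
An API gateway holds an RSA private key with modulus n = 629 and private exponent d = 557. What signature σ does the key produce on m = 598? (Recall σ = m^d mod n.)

80

Squares mod 629: m^1≡598, m^2≡332, m^4≡149, m^8≡186, m^16≡1, m^32≡1, m^64≡1, m^128≡1, m^256≡1, m^512≡1
557 = 512 + 32 + 8 + 4 + 1, so m^557 ≡ 1·1·186·149·598 ≡ 80 (mod 629)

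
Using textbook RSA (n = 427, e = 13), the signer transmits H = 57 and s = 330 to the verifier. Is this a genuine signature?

genuine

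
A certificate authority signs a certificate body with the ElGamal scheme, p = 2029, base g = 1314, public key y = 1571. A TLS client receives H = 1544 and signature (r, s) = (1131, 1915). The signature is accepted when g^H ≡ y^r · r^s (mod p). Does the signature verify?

Left side g^H mod p:
1314^2 = 1726596 ≡ 1946
1314^4 ≡ 1946^2 = 3786916 ≡ 802
1314^8 ≡ 802^2 = 643204 ≡ 11
1314^16 ≡ 11^2 = 121
1314^32 ≡ 121^2 = 14641 ≡ 438
1314^64 ≡ 438^2 = 191844 ≡ 1118
1314^128 ≡ 1118^2 = 1249924 ≡ 60
1314^256 ≡ 60^2 = 3600 ≡ 1571
1314^512 ≡ 1571^2 = 2468041 ≡ 777
1314^1024 ≡ 777^2 = 603729 ≡ 1116
1544 = 1024 + 512 + 8, so 1314^1544 ≡ 1116·777·11 ≡ 123 (mod 2029)
Right side y^r · r^s mod p:
1571^2 = 2468041 ≡ 777
1571^4 ≡ 777^2 = 603729 ≡ 1116
1571^8 ≡ 1116^2 = 1245456 ≡ 1679
1571^16 ≡ 1679^2 = 2819041 ≡ 760
1571^32 ≡ 760^2 = 577600 ≡ 1364
1571^64 ≡ 1364^2 = 1860496 ≡ 1932
1571^128 ≡ 1932^2 = 3732624 ≡ 1293
1571^256 ≡ 1293^2 = 1671849 ≡ 1982
1571^512 ≡ 1982^2 = 3928324 ≡ 180
1571^1024 ≡ 180^2 = 32400 ≡ 1965
1131 = 1024 + 64 + 32 + 8 + 2 + 1, so 1571^1131 ≡ 1965·1932·1364·1679·777·1571 ≡ 680 (mod 2029)
1131^2 = 1279161 ≡ 891
1131^4 ≡ 891^2 = 793881 ≡ 542
1131^8 ≡ 542^2 = 293764 ≡ 1588
1131^16 ≡ 1588^2 = 2521744 ≡ 1726
1131^32 ≡ 1726^2 = 2979076 ≡ 504
1131^64 ≡ 504^2 = 254016 ≡ 391
1131^128 ≡ 391^2 = 152881 ≡ 706
1131^256 ≡ 706^2 = 498436 ≡ 1331
1131^512 ≡ 1331^2 = 1771561 ≡ 244
1131^1024 ≡ 244^2 = 59536 ≡ 695
1915 = 1024 + 512 + 256 + 64 + 32 + 16 + 8 + 2 + 1, so 1131^1915 ≡ 695·244·1331·391·504·1726·1588·891·1131 ≡ 1453 (mod 2029)
680·1453 = 988040 ≡ 1946 (mod 2029)
123 ≠ 1946, so verification fails.

does not verify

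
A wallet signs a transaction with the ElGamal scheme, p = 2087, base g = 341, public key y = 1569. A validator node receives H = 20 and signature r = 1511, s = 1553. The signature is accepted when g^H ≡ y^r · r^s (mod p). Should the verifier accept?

accept

Left side g^H mod p:
Squares mod 2087: 341^1≡341, 341^2≡1496, 341^4≡752, 341^8≡2014, 341^16≡1155
20 = 16 + 4, so 341^20 ≡ 1155·752 ≡ 368 (mod 2087)
Right side y^r · r^s mod p:
Squares mod 2087: 1569^1≡1569, 1569^2≡1188, 1569^4≡532, 1569^8≡1279, 1569^16≡1720, 1569^32≡1121, 1569^64≡267, 1569^128≡331, 1569^256≡1037, 1569^512≡564, 1569^1024≡872
1511 = 1024 + 256 + 128 + 64 + 32 + 4 + 2 + 1, so 1569^1511 ≡ 872·1037·331·267·1121·532·1188·1569 ≡ 372 (mod 2087)
Squares mod 2087: 1511^1≡1511, 1511^2≡2030, 1511^4≡1162, 1511^8≡2042, 1511^16≡2025, 1511^32≡1757, 1511^64≡376, 1511^128≡1547, 1511^256≡1507, 1511^512≡393, 1511^1024≡11
1553 = 1024 + 512 + 16 + 1, so 1511^1553 ≡ 11·393·2025·1511 ≡ 1325 (mod 2087)
372·1325 = 492900 ≡ 368 (mod 2087)
368 ≡ 368 (mod 2087), so the signature is genuine.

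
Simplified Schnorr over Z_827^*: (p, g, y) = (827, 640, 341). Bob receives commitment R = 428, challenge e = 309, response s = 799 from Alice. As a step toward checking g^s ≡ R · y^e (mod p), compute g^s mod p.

341

640^2 = 409600 ≡ 235
640^4 ≡ 235^2 = 55225 ≡ 643
640^8 ≡ 643^2 = 413449 ≡ 776
640^16 ≡ 776^2 = 602176 ≡ 120
640^32 ≡ 120^2 = 14400 ≡ 341
640^64 ≡ 341^2 = 116281 ≡ 501
640^128 ≡ 501^2 = 251001 ≡ 420
640^256 ≡ 420^2 = 176400 ≡ 249
640^512 ≡ 249^2 = 62001 ≡ 803
799 = 512 + 256 + 16 + 8 + 4 + 2 + 1, so 640^799 ≡ 803·249·120·776·643·235·640 ≡ 341 (mod 827)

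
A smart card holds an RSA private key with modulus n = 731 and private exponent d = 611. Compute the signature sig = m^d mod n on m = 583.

533

Squares mod 731: m^1≡583, m^2≡705, m^4≡676, m^8≡101, m^16≡698, m^32≡358, m^64≡239, m^128≡103, m^256≡375, m^512≡273
611 = 512 + 64 + 32 + 2 + 1, so m^611 ≡ 273·239·358·705·583 ≡ 533 (mod 731)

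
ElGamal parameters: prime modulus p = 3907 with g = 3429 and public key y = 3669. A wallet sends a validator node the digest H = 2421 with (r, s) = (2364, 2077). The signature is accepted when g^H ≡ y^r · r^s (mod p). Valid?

Left side g^H mod p:
3429^2 = 11758041 ≡ 1878
3429^4 ≡ 1878^2 = 3526884 ≡ 2770
3429^8 ≡ 2770^2 = 7672900 ≡ 3459
3429^16 ≡ 3459^2 = 11964681 ≡ 1447
3429^32 ≡ 1447^2 = 2093809 ≡ 3564
3429^64 ≡ 3564^2 = 12702096 ≡ 439
3429^128 ≡ 439^2 = 192721 ≡ 1278
3429^256 ≡ 1278^2 = 1633284 ≡ 158
3429^512 ≡ 158^2 = 24964 ≡ 1522
3429^1024 ≡ 1522^2 = 2316484 ≡ 3540
3429^2048 ≡ 3540^2 = 12531600 ≡ 1851
2421 = 2048 + 256 + 64 + 32 + 16 + 4 + 1, so 3429^2421 ≡ 1851·158·439·3564·1447·2770·3429 ≡ 3406 (mod 3907)
Right side y^r · r^s mod p:
3669^2 = 13461561 ≡ 1946
3669^4 ≡ 1946^2 = 3786916 ≡ 1033
3669^8 ≡ 1033^2 = 1067089 ≡ 478
3669^16 ≡ 478^2 = 228484 ≡ 1878
3669^32 ≡ 1878^2 = 3526884 ≡ 2770
3669^64 ≡ 2770^2 = 7672900 ≡ 3459
3669^128 ≡ 3459^2 = 11964681 ≡ 1447
3669^256 ≡ 1447^2 = 2093809 ≡ 3564
3669^512 ≡ 3564^2 = 12702096 ≡ 439
3669^1024 ≡ 439^2 = 192721 ≡ 1278
3669^2048 ≡ 1278^2 = 1633284 ≡ 158
2364 = 2048 + 256 + 32 + 16 + 8 + 4, so 3669^2364 ≡ 158·3564·2770·1878·478·1033 ≡ 1612 (mod 3907)
2364^2 = 5588496 ≡ 1486
2364^4 ≡ 1486^2 = 2208196 ≡ 741
2364^8 ≡ 741^2 = 549081 ≡ 2101
2364^16 ≡ 2101^2 = 4414201 ≡ 3198
2364^32 ≡ 3198^2 = 10227204 ≡ 2585
2364^64 ≡ 2585^2 = 6682225 ≡ 1255
2364^128 ≡ 1255^2 = 1575025 ≡ 504
2364^256 ≡ 504^2 = 254016 ≡ 61
2364^512 ≡ 61^2 = 3721
2364^1024 ≡ 3721^2 = 13845841 ≡ 3340
2364^2048 ≡ 3340^2 = 11155600 ≡ 1115
2077 = 2048 + 16 + 8 + 4 + 1, so 2364^2077 ≡ 1115·3198·2101·741·2364 ≡ 2024 (mod 3907)
1612·2024 = 3262688 ≡ 343 (mod 3907)
3406 ≠ 343, so verification fails.

no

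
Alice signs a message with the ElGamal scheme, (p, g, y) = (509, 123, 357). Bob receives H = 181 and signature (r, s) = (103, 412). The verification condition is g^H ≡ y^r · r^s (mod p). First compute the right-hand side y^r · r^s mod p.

Squares mod 509: 357^1≡357, 357^2≡199, 357^4≡408, 357^8≡21, 357^16≡441, 357^32≡43, 357^64≡322
103 = 64 + 32 + 4 + 2 + 1, so 357^103 ≡ 322·43·408·199·357 ≡ 36 (mod 509)
Squares mod 509: 103^1≡103, 103^2≡429, 103^4≡292, 103^8≡261, 103^16≡424, 103^32≡99, 103^64≡130, 103^128≡103, 103^256≡429
412 = 256 + 128 + 16 + 8 + 4, so 103^412 ≡ 429·103·424·261·292 ≡ 337 (mod 509)
y^r · r^s ≡ 36·337 = 12132 ≡ 425 (mod 509)

425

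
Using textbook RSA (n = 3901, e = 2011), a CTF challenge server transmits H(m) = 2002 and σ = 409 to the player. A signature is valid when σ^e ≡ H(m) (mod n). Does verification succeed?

Squares mod 3901: σ^1≡409, σ^2≡3439, σ^4≡2790, σ^8≡1605, σ^16≡1365, σ^32≡2448, σ^64≡768, σ^128≡773, σ^256≡676, σ^512≡559, σ^1024≡401
2011 = 1024 + 512 + 256 + 128 + 64 + 16 + 8 + 2 + 1, so σ^2011 ≡ 401·559·676·773·768·1365·1605·3439·409 ≡ 2858 (mod 3901)
2858 ≠ 2002, so verification fails.

fails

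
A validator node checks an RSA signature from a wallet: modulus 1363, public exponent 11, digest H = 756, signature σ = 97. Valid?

yes

σ^2 ≡ 97^2 = 9409 ≡ 1231
σ^4 ≡ 1231^2 = 1515361 ≡ 1068
σ^8 ≡ 1068^2 = 1140624 ≡ 1156
11 = 8 + 2 + 1, so σ^11 ≡ 1156·1231·97 ≡ 756 (mod 1363)
Since 756 equals the digest 756, verification succeeds.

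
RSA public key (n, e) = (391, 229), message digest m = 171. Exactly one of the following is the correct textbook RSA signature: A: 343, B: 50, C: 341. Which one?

Candidate A: Squares mod 391: 343^1≡343, 343^2≡349, 343^4≡200, 343^8≡118, 343^16≡239, 343^32≡35, 343^64≡52, 343^128≡358; 229 = 128 + 64 + 32 + 4 + 1, so 343^229 ≡ 358·52·35·200·343 ≡ 362 (mod 391)
Candidate B: Squares mod 391: 50^1≡50, 50^2≡154, 50^4≡256, 50^8≡239, 50^16≡35, 50^32≡52, 50^64≡358, 50^128≡307; 229 = 128 + 64 + 32 + 4 + 1, so 50^229 ≡ 307·358·52·256·50 ≡ 220 (mod 391)
Candidate C: Squares mod 391: 341^1≡341, 341^2≡154, 341^4≡256, 341^8≡239, 341^16≡35, 341^32≡52, 341^64≡358, 341^128≡307; 229 = 128 + 64 + 32 + 4 + 1, so 341^229 ≡ 307·358·52·256·341 ≡ 171 (mod 391)
  → matches m = 171

C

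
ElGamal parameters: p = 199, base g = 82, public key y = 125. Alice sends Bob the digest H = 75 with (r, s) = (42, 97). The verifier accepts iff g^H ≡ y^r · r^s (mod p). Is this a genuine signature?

forged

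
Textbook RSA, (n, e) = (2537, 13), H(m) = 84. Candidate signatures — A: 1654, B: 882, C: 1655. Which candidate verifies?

Candidate A: Squares mod 2537: 1654^1≡1654, 1654^2≡830, 1654^4≡1373, 1654^8≡138; 13 = 8 + 4 + 1, so 1654^13 ≡ 138·1373·1654 ≡ 1997 (mod 2537)
Candidate B: Squares mod 2537: 882^1≡882, 882^2≡1602, 882^4≡1497, 882^8≡838; 13 = 8 + 4 + 1, so 882^13 ≡ 838·1497·882 ≡ 2453 (mod 2537)
Candidate C: Squares mod 2537: 1655^1≡1655, 1655^2≡1602, 1655^4≡1497, 1655^8≡838; 13 = 8 + 4 + 1, so 1655^13 ≡ 838·1497·1655 ≡ 84 (mod 2537)
  → matches H(m) = 84

C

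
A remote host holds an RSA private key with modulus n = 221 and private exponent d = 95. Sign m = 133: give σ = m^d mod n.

m^95 mod 221 = 113

113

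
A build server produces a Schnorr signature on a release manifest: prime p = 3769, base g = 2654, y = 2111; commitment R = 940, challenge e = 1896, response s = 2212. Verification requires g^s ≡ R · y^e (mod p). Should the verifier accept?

reject

g^s mod p:
2654^2 = 7043716 ≡ 3224
2654^4 ≡ 3224^2 = 10394176 ≡ 3043
2654^8 ≡ 3043^2 = 9259849 ≡ 3185
2654^16 ≡ 3185^2 = 10144225 ≡ 1846
2654^32 ≡ 1846^2 = 3407716 ≡ 540
2654^64 ≡ 540^2 = 291600 ≡ 1387
2654^128 ≡ 1387^2 = 1923769 ≡ 1579
2654^256 ≡ 1579^2 = 2493241 ≡ 1932
2654^512 ≡ 1932^2 = 3732624 ≡ 1314
2654^1024 ≡ 1314^2 = 1726596 ≡ 394
2654^2048 ≡ 394^2 = 155236 ≡ 707
2212 = 2048 + 128 + 32 + 4, so 2654^2212 ≡ 707·1579·540·3043 ≡ 2341 (mod 3769)
R · y^e mod p:
2111^2 = 4456321 ≡ 1363
2111^4 ≡ 1363^2 = 1857769 ≡ 3421
2111^8 ≡ 3421^2 = 11703241 ≡ 496
2111^16 ≡ 496^2 = 246016 ≡ 1031
2111^32 ≡ 1031^2 = 1062961 ≡ 103
2111^64 ≡ 103^2 = 10609 ≡ 3071
2111^128 ≡ 3071^2 = 9431041 ≡ 1003
2111^256 ≡ 1003^2 = 1006009 ≡ 3455
2111^512 ≡ 3455^2 = 11937025 ≡ 602
2111^1024 ≡ 602^2 = 362404 ≡ 580
1896 = 1024 + 512 + 256 + 64 + 32 + 8, so 2111^1896 ≡ 580·602·3455·3071·103·496 ≡ 766 (mod 3769)
940·766 = 720040 ≡ 161 (mod 3769)
2341 ≠ 161; the check fails.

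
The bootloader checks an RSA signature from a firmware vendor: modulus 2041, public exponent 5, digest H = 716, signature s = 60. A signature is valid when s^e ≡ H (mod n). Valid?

Squares mod 2041: s^1≡60, s^2≡1559, s^4≡1691
5 = 4 + 1, so s^5 ≡ 1691·60 ≡ 1451 (mod 2041)
1451 ≠ 716, so verification fails.

no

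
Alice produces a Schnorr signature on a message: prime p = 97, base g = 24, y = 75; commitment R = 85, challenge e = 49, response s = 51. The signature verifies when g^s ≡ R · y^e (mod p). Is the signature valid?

invalid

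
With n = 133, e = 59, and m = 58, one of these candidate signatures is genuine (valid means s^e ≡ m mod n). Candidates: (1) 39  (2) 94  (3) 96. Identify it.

1

Candidate 1: Squares mod 133: 39^1≡39, 39^2≡58, 39^4≡39, 39^8≡58, 39^16≡39, 39^32≡58; 59 = 32 + 16 + 8 + 2 + 1, so 39^59 ≡ 58·39·58·58·39 ≡ 58 (mod 133)
  → matches m = 58
Candidate 2: Squares mod 133: 94^1≡94, 94^2≡58, 94^4≡39, 94^8≡58, 94^16≡39, 94^32≡58; 59 = 32 + 16 + 8 + 2 + 1, so 94^59 ≡ 58·39·58·58·94 ≡ 75 (mod 133)
Candidate 3: Squares mod 133: 96^1≡96, 96^2≡39, 96^4≡58, 96^8≡39, 96^16≡58, 96^32≡39; 59 = 32 + 16 + 8 + 2 + 1, so 96^59 ≡ 39·58·39·39·96 ≡ 115 (mod 133)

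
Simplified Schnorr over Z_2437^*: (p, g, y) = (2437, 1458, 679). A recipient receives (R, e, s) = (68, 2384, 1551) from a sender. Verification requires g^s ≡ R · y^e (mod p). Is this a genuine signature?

forged

g^s mod p:
1458^1551 mod 2437 = 1177
R · y^e mod p:
679^2384 mod 2437 = 1022
68·1022 = 69496 ≡ 1260 (mod 2437)
1177 ≠ 1260; the check fails.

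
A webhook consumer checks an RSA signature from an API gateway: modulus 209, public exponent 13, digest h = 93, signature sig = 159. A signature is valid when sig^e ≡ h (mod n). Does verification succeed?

sig^13 mod 209 = 26
The recovered value 26 does not match the digest 93.

fails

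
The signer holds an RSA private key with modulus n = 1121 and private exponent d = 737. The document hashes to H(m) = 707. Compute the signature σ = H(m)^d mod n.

176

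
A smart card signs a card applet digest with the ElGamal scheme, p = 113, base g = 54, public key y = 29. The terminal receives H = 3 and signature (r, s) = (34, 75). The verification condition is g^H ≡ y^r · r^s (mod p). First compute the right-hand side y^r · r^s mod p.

55

29^2 = 841 ≡ 50
29^4 ≡ 50^2 = 2500 ≡ 14
29^8 ≡ 14^2 = 196 ≡ 83
29^16 ≡ 83^2 = 6889 ≡ 109
29^32 ≡ 109^2 = 11881 ≡ 16
34 = 32 + 2, so 29^34 ≡ 16·50 ≡ 9 (mod 113)
34^2 = 1156 ≡ 26
34^4 ≡ 26^2 = 676 ≡ 111
34^8 ≡ 111^2 = 12321 ≡ 4
34^16 ≡ 4^2 = 16
34^32 ≡ 16^2 = 256 ≡ 30
34^64 ≡ 30^2 = 900 ≡ 109
75 = 64 + 8 + 2 + 1, so 34^75 ≡ 109·4·26·34 ≡ 94 (mod 113)
y^r · r^s ≡ 9·94 = 846 ≡ 55 (mod 113)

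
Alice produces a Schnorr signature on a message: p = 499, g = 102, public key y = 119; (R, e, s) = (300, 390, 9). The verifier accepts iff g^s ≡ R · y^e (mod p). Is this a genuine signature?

forged

g^s mod p:
102^2 = 10404 ≡ 424
102^4 ≡ 424^2 = 179776 ≡ 136
102^8 ≡ 136^2 = 18496 ≡ 33
9 = 8 + 1, so 102^9 ≡ 33·102 ≡ 372 (mod 499)
R · y^e mod p:
119^2 = 14161 ≡ 189
119^4 ≡ 189^2 = 35721 ≡ 292
119^8 ≡ 292^2 = 85264 ≡ 434
119^16 ≡ 434^2 = 188356 ≡ 233
119^32 ≡ 233^2 = 54289 ≡ 397
119^64 ≡ 397^2 = 157609 ≡ 424
119^128 ≡ 424^2 = 179776 ≡ 136
119^256 ≡ 136^2 = 18496 ≡ 33
390 = 256 + 128 + 4 + 2, so 119^390 ≡ 33·136·292·189 ≡ 104 (mod 499)
300·104 = 31200 ≡ 262 (mod 499)
372 ≠ 262; the check fails.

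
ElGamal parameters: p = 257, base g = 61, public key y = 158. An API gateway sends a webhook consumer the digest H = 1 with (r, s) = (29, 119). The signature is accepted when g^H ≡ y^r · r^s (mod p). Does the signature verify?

does not verify

Left side g^H mod p:
61^1 mod 257 = 61
Right side y^r · r^s mod p:
158^29 mod 257 = 232
29^119 mod 257 = 239
232·239 = 55448 ≡ 193 (mod 257)
61 ≠ 193, so verification fails.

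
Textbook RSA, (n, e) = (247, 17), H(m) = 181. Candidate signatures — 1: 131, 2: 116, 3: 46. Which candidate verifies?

Candidate 1: Squares mod 247: 131^1≡131, 131^2≡118, 131^4≡92, 131^8≡66, 131^16≡157; 17 = 16 + 1, so 131^17 ≡ 157·131 ≡ 66 (mod 247)
Candidate 2: Squares mod 247: 116^1≡116, 116^2≡118, 116^4≡92, 116^8≡66, 116^16≡157; 17 = 16 + 1, so 116^17 ≡ 157·116 ≡ 181 (mod 247)
  → matches H(m) = 181
Candidate 3: Squares mod 247: 46^1≡46, 46^2≡140, 46^4≡87, 46^8≡159, 46^16≡87; 17 = 16 + 1, so 46^17 ≡ 87·46 ≡ 50 (mod 247)

2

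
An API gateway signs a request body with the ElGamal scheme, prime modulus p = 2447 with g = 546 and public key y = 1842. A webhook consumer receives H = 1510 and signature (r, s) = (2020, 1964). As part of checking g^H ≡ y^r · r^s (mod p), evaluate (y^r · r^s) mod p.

1425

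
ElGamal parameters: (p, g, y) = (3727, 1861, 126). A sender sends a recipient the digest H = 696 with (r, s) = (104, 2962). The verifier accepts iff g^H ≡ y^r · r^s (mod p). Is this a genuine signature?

Left side g^H mod p:
Squares mod 3727: 1861^1≡1861, 1861^2≡938, 1861^4≡272, 1861^8≡3171, 1861^16≡3522, 1861^32≡1028, 1861^64≡2043, 1861^128≡3336, 1861^256≡74, 1861^512≡1749
696 = 512 + 128 + 32 + 16 + 8, so 1861^696 ≡ 1749·3336·1028·3522·3171 ≡ 2189 (mod 3727)
Right side y^r · r^s mod p:
Squares mod 3727: 126^1≡126, 126^2≡968, 126^4≡1547, 126^8≡475, 126^16≡2005, 126^32≡2319, 126^64≡3427
104 = 64 + 32 + 8, so 126^104 ≡ 3427·2319·475 ≡ 682 (mod 3727)
Squares mod 3727: 104^1≡104, 104^2≡3362, 104^4≡2780, 104^8≡2329, 104^16≡1456, 104^32≡3000, 104^64≡3022, 104^128≡1334, 104^256≡1777, 104^512≡960, 104^1024≡1031, 104^2048≡766
2962 = 2048 + 512 + 256 + 128 + 16 + 2, so 104^2962 ≡ 766·960·1777·1334·1456·3362 ≡ 938 (mod 3727)
682·938 = 639716 ≡ 2399 (mod 3727)
2189 ≠ 2399, so verification fails.

forged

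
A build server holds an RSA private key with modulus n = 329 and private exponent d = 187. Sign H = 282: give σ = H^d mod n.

282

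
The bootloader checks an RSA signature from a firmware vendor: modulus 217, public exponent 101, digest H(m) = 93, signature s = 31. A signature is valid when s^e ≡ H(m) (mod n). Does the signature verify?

does not verify

s^2 ≡ 31^2 = 961 ≡ 93
s^4 ≡ 93^2 = 8649 ≡ 186
s^8 ≡ 186^2 = 34596 ≡ 93
s^16 ≡ 93^2 = 8649 ≡ 186
s^32 ≡ 186^2 = 34596 ≡ 93
s^64 ≡ 93^2 = 8649 ≡ 186
101 = 64 + 32 + 4 + 1, so s^101 ≡ 186·93·186·31 ≡ 124 (mod 217)
The recovered value 124 does not match the digest 93.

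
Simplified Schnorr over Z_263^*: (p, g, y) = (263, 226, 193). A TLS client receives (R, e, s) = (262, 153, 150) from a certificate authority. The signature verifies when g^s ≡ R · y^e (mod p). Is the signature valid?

g^s mod p:
226^2 = 51076 ≡ 54
226^4 ≡ 54^2 = 2916 ≡ 23
226^8 ≡ 23^2 = 529 ≡ 3
226^16 ≡ 3^2 = 9
226^32 ≡ 9^2 = 81
226^64 ≡ 81^2 = 6561 ≡ 249
226^128 ≡ 249^2 = 62001 ≡ 196
150 = 128 + 16 + 4 + 2, so 226^150 ≡ 196·9·23·54 ≡ 98 (mod 263)
R · y^e mod p:
193^2 = 37249 ≡ 166
193^4 ≡ 166^2 = 27556 ≡ 204
193^8 ≡ 204^2 = 41616 ≡ 62
193^16 ≡ 62^2 = 3844 ≡ 162
193^32 ≡ 162^2 = 26244 ≡ 207
193^64 ≡ 207^2 = 42849 ≡ 243
193^128 ≡ 243^2 = 59049 ≡ 137
153 = 128 + 16 + 8 + 1, so 193^153 ≡ 137·162·62·193 ≡ 212 (mod 263)
262·212 = 55544 ≡ 51 (mod 263)
98 ≠ 51; the check fails.

invalid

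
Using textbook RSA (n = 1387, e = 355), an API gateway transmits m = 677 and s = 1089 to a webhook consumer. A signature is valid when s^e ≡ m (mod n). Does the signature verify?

does not verify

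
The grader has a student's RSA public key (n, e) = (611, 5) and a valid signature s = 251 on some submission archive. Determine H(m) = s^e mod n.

335

s^2 ≡ 251^2 = 63001 ≡ 68
s^4 ≡ 68^2 = 4624 ≡ 347
5 = 4 + 1, so s^5 ≡ 347·251 ≡ 335 (mod 611)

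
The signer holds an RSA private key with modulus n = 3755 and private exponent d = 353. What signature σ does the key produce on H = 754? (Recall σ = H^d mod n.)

3554

H^2 ≡ 754^2 = 568516 ≡ 1511
H^4 ≡ 1511^2 = 2283121 ≡ 81
H^8 ≡ 81^2 = 6561 ≡ 2806
H^16 ≡ 2806^2 = 7873636 ≡ 3156
H^32 ≡ 3156^2 = 9960336 ≡ 2076
H^64 ≡ 2076^2 = 4309776 ≡ 2791
H^128 ≡ 2791^2 = 7789681 ≡ 1811
H^256 ≡ 1811^2 = 3279721 ≡ 1606
353 = 256 + 64 + 32 + 1, so H^353 ≡ 1606·2791·2076·754 ≡ 3554 (mod 3755)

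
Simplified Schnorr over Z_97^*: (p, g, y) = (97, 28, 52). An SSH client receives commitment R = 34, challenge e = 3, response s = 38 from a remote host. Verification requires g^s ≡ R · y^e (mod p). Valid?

yes

g^s mod p:
28^2 = 784 ≡ 8
28^4 ≡ 8^2 = 64
28^8 ≡ 64^2 = 4096 ≡ 22
28^16 ≡ 22^2 = 484 ≡ 96
28^32 ≡ 96^2 = 9216 ≡ 1
38 = 32 + 4 + 2, so 28^38 ≡ 1·64·8 ≡ 27 (mod 97)
R · y^e mod p:
52^2 = 2704 ≡ 85
3 = 2 + 1, so 52^3 ≡ 85·52 ≡ 55 (mod 97)
34·55 = 1870 ≡ 27 (mod 97)
27 ≡ 27 (mod 97); signature holds.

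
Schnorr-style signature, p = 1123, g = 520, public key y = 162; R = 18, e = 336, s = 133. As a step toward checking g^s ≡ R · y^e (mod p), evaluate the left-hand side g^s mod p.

21

520^133 mod 1123 = 21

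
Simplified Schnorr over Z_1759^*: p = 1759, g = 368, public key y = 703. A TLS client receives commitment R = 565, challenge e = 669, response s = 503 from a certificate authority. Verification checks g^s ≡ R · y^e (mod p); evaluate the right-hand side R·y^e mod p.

703^669 mod 1759 = 801
R · y^e ≡ 565·801 = 452565 ≡ 502 (mod 1759)

502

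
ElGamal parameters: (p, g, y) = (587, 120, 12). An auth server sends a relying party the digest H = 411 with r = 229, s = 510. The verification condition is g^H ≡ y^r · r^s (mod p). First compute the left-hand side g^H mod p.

515

Squares mod 587: 120^1≡120, 120^2≡312, 120^4≡489, 120^8≡212, 120^16≡332, 120^32≡455, 120^64≡401, 120^128≡550, 120^256≡195
411 = 256 + 128 + 16 + 8 + 2 + 1, so 120^411 ≡ 195·550·332·212·312·120 ≡ 515 (mod 587)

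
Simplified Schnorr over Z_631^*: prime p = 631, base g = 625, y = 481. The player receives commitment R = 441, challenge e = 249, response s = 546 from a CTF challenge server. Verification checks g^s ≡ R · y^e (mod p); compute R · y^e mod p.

481^2 = 231361 ≡ 415
481^4 ≡ 415^2 = 172225 ≡ 593
481^8 ≡ 593^2 = 351649 ≡ 182
481^16 ≡ 182^2 = 33124 ≡ 312
481^32 ≡ 312^2 = 97344 ≡ 170
481^64 ≡ 170^2 = 28900 ≡ 505
481^128 ≡ 505^2 = 255025 ≡ 101
249 = 128 + 64 + 32 + 16 + 8 + 1, so 481^249 ≡ 101·505·170·312·182·481 ≡ 593 (mod 631)
R · y^e ≡ 441·593 = 261513 ≡ 279 (mod 631)

279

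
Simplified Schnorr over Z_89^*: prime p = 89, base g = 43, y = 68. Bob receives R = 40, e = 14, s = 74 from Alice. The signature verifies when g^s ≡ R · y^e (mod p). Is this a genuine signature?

genuine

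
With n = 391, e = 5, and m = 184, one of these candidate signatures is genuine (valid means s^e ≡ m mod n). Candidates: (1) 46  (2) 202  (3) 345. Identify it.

Candidate 1: Squares mod 391: 46^1≡46, 46^2≡161, 46^4≡115; 5 = 4 + 1, so 46^5 ≡ 115·46 ≡ 207 (mod 391)
Candidate 2: Squares mod 391: 202^1≡202, 202^2≡140, 202^4≡50; 5 = 4 + 1, so 202^5 ≡ 50·202 ≡ 325 (mod 391)
Candidate 3: Squares mod 391: 345^1≡345, 345^2≡161, 345^4≡115; 5 = 4 + 1, so 345^5 ≡ 115·345 ≡ 184 (mod 391)
  → matches m = 184

3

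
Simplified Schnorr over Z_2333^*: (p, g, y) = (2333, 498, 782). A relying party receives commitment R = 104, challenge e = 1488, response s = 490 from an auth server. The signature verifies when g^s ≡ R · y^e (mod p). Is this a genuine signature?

forged

g^s mod p:
Squares mod 2333: 498^1≡498, 498^2≡706, 498^4≡1507, 498^8≡1040, 498^16≡1421, 498^32≡1196, 498^64≡287, 498^128≡714, 498^256≡1202
490 = 256 + 128 + 64 + 32 + 8 + 2, so 498^490 ≡ 1202·714·287·1196·1040·706 ≡ 548 (mod 2333)
R · y^e mod p:
Squares mod 2333: 782^1≡782, 782^2≡278, 782^4≡295, 782^8≡704, 782^16≡1020, 782^32≡2215, 782^64≡2259, 782^128≡810, 782^256≡527, 782^512≡102, 782^1024≡1072
1488 = 1024 + 256 + 128 + 64 + 16, so 782^1488 ≡ 1072·527·810·2259·1020 ≡ 7 (mod 2333)
104·7 = 728 ≡ 728 (mod 2333)
548 ≠ 728; the check fails.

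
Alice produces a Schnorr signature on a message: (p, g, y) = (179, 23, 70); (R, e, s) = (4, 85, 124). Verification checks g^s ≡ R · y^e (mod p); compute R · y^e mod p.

Squares mod 179: 70^1≡70, 70^2≡67, 70^4≡14, 70^8≡17, 70^16≡110, 70^32≡107, 70^64≡172
85 = 64 + 16 + 4 + 1, so 70^85 ≡ 172·110·14·70 ≡ 64 (mod 179)
R · y^e ≡ 4·64 = 256 ≡ 77 (mod 179)

77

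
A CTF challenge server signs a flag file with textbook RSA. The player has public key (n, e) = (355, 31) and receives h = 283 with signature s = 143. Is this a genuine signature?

forged

s^31 mod 355 = 72
The recovered value 72 does not match the digest 283.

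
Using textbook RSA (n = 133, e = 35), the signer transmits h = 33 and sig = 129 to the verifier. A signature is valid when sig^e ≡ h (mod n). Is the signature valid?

sig^2 ≡ 129^2 = 16641 ≡ 16
sig^4 ≡ 16^2 = 256 ≡ 123
sig^8 ≡ 123^2 = 15129 ≡ 100
sig^16 ≡ 100^2 = 10000 ≡ 25
sig^32 ≡ 25^2 = 625 ≡ 93
35 = 32 + 2 + 1, so sig^35 ≡ 93·16·129 ≡ 33 (mod 133)
Since 33 equals the digest 33, verification succeeds.

valid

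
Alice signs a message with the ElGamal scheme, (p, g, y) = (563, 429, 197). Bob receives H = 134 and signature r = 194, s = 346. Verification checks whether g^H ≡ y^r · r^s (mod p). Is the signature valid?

valid

Left side g^H mod p:
429^2 = 184041 ≡ 503
429^4 ≡ 503^2 = 253009 ≡ 222
429^8 ≡ 222^2 = 49284 ≡ 303
429^16 ≡ 303^2 = 91809 ≡ 40
429^32 ≡ 40^2 = 1600 ≡ 474
429^64 ≡ 474^2 = 224676 ≡ 39
429^128 ≡ 39^2 = 1521 ≡ 395
134 = 128 + 4 + 2, so 429^134 ≡ 395·222·503 ≡ 398 (mod 563)
Right side y^r · r^s mod p:
197^2 = 38809 ≡ 525
197^4 ≡ 525^2 = 275625 ≡ 318
197^8 ≡ 318^2 = 101124 ≡ 347
197^16 ≡ 347^2 = 120409 ≡ 490
197^32 ≡ 490^2 = 240100 ≡ 262
197^64 ≡ 262^2 = 68644 ≡ 521
197^128 ≡ 521^2 = 271441 ≡ 75
194 = 128 + 64 + 2, so 197^194 ≡ 75·521·525 ≡ 344 (mod 563)
194^2 = 37636 ≡ 478
194^4 ≡ 478^2 = 228484 ≡ 469
194^8 ≡ 469^2 = 219961 ≡ 391
194^16 ≡ 391^2 = 152881 ≡ 308
194^32 ≡ 308^2 = 94864 ≡ 280
194^64 ≡ 280^2 = 78400 ≡ 143
194^128 ≡ 143^2 = 20449 ≡ 181
194^256 ≡ 181^2 = 32761 ≡ 107
346 = 256 + 64 + 16 + 8 + 2, so 194^346 ≡ 107·143·308·391·478 ≡ 155 (mod 563)
344·155 = 53320 ≡ 398 (mod 563)
398 ≡ 398 (mod 563), so the signature is genuine.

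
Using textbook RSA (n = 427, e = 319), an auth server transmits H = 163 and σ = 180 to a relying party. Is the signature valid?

σ^319 mod 427 = 264
The recovered value 264 does not match the digest 163.

invalid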